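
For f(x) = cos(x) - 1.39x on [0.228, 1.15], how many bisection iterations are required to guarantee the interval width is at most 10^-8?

Initial width b − a = 1.15 − 0.228 = 0.922000.
After n steps the width is (b−a)/2^n; need (b−a)/2^n ≤ 10^-8.
So n ≥ log₂(0.922000/10^-8) = log₂(92200000.0000) ≈ 26.4583.
Hence n = 27.

27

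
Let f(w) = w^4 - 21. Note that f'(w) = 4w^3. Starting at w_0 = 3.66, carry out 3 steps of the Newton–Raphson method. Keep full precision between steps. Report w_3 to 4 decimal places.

2.1707

Newton update: w ← w − f(w)/f'(w).
w_0 = 3.660000: f = 158.442099, f' = 196.111584 → w_1 = 3.660000 - (158.442099)/(196.111584) = 2.852082
w_1 = 2.852082: f = 45.167994, f' = 92.799571 → w_2 = 2.852082 - (45.167994)/(92.799571) = 2.365356
w_2 = 2.365356: f = 10.302984, f' = 52.935778 → w_3 = 2.365356 - (10.302984)/(52.935778) = 2.170724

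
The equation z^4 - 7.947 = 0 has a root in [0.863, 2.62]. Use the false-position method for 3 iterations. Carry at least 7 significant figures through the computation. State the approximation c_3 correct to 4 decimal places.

f(0.863000) = -7.392319, f(2.620000) = 39.172987
step 1: c = 1.141927, f(c) = -6.246593 < 0 → new bracket [1.141927, 2.620000]
step 2: c = 1.345207, f(c) = -4.672410 < 0 → new bracket [1.345207, 2.620000]
step 3: c = 1.481056, f(c) = -3.135435 < 0 → new bracket [1.481056, 2.620000]

1.4811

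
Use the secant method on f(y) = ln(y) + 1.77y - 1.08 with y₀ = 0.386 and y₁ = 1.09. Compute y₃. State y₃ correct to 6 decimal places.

0.760091

f(y_0) = -1.348698, f(y_1) = 0.935478
y_2 = 1.090000 - (0.935478)·(1.090000 - 0.386000)/(0.935478 - (-1.348698)) = 0.801679; f(y_2) = 0.117924
y_3 = 0.801679 - (0.117924)·(0.801679 - 1.090000)/(0.117924 - (0.935478)) = 0.760091; f(y_3) = -0.008955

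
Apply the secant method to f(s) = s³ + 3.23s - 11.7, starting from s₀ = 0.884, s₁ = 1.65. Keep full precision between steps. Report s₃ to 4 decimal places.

1.7993

f(s_0) = -8.153873, f(s_1) = -1.878375
s_2 = 1.650000 - (-1.878375)·(1.650000 - 0.884000)/(-1.878375 - (-8.153873)) = 1.879278; f(s_2) = 1.007091
s_3 = 1.879278 - (1.007091)·(1.879278 - 1.650000)/(1.007091 - (-1.878375)) = 1.799255; f(s_3) = -0.063643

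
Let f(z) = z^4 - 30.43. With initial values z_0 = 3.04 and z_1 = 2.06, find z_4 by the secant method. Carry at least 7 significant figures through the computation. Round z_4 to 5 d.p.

f(z_0) = 54.977171, f(z_1) = -12.421859
z_2 = 2.060000 - (-12.421859)·(2.060000 - 3.040000)/(-12.421859 - (54.977171)) = 2.240617; f(z_2) = -5.225932
z_3 = 2.240617 - (-5.225932)·(2.240617 - 2.060000)/(-5.225932 - (-12.421859)) = 2.371788; f(z_3) = 1.214862
z_4 = 2.371788 - (1.214862)·(2.371788 - 2.240617)/(1.214862 - (-5.225932)) = 2.347046; f(z_4) = -0.085037

2.34705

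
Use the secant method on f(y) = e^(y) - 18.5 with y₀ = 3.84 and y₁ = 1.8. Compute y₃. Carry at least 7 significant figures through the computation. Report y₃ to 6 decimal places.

f(y_0) = 28.025474, f(y_1) = -12.450353
y_2 = 1.800000 - (-12.450353)·(1.800000 - 3.840000)/(-12.450353 - (28.025474)) = 2.427503; f(y_2) = -7.169441
y_3 = 2.427503 - (-7.169441)·(2.427503 - 1.800000)/(-7.169441 - (-12.450353)) = 3.279411; f(y_3) = 8.060125

3.279411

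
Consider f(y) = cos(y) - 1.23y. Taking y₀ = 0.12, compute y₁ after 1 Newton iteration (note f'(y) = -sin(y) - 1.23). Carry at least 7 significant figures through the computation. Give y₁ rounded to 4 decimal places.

Newton update: y ← y − f(y)/f'(y).
y_0 = 0.120000: f = 0.845209, f' = -1.349712 → y_1 = 0.120000 - (0.845209)/(-1.349712) = 0.746214

0.7462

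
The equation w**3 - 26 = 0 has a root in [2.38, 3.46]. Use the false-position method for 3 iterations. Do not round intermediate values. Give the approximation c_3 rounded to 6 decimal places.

f(2.380000) = -12.518728, f(3.460000) = 15.421736
step 1: c = 2.863894, f(c) = -2.510657 < 0 → new bracket [2.863894, 3.460000]
step 2: c = 2.947353, f(c) = -0.396670 < 0 → new bracket [2.947353, 3.460000]
step 3: c = 2.960208, f(c) = -0.060187 < 0 → new bracket [2.960208, 3.460000]

2.960208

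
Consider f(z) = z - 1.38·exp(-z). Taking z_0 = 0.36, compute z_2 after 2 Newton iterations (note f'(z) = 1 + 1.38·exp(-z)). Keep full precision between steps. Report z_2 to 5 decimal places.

z_0 = 0.360000: f = -0.602793, f' = 1.962793 → z_1 = 0.360000 - (-0.602793)/(1.962793) = 0.667110
z_1 = 0.667110: f = -0.041092, f' = 1.708202 → z_2 = 0.667110 - (-0.041092)/(1.708202) = 0.691165

0.69117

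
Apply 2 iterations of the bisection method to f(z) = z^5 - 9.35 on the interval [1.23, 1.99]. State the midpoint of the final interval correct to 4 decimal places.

1.5150

f(1.230000) = -6.534694, f(1.990000) = 21.857960 (opposite signs)
step 1: m = 1.610000, f(m) = 1.467562 > 0 → root in [1.230000, 1.610000]
step 2: m = 1.420000, f(m) = -3.576466 < 0 → root in [1.420000, 1.610000]
Midpoint of [1.420000, 1.610000] = 1.515000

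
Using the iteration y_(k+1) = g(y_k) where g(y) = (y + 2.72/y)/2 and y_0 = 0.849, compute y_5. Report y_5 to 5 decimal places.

1.64924

y_1 = g(0.849000) = 2.026385
y_2 = g(2.026385) = 1.684338
y_3 = g(1.684338) = 1.649608
y_4 = g(1.649608) = 1.649242
y_5 = g(1.649242) = 1.649242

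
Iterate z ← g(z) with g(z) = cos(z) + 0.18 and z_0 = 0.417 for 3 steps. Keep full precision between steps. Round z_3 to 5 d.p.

z_1 = g(0.417000) = 1.094308
z_2 = g(1.094308) = 0.638661
z_3 = g(0.638661) = 0.982894

0.98289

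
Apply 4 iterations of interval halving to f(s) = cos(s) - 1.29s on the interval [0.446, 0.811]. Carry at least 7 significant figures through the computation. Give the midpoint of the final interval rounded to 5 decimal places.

f(0.446000) = 0.326840, f(0.811000) = -0.357416 (opposite signs)
step 1: m = 0.628500, f(m) = -0.001855 < 0 → root in [0.446000, 0.628500]
step 2: m = 0.537250, f(m) = 0.166067 > 0 → root in [0.537250, 0.628500]
step 3: m = 0.582875, f(m) = 0.082975 > 0 → root in [0.582875, 0.628500]
step 4: m = 0.605688, f(m) = 0.040774 > 0 → root in [0.605688, 0.628500]
Midpoint of [0.605688, 0.628500] = 0.617094

0.61709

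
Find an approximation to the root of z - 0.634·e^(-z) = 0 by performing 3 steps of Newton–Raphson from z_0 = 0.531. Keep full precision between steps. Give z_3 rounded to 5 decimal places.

f'(z) = 1 + 0.634·e^(-z)
z_0 = 0.531000: f = 0.158197, f' = 1.372803 → z_1 = 0.531000 - (0.158197)/(1.372803) = 0.415763
z_1 = 0.415763: f = -0.002573, f' = 1.418336 → z_2 = 0.415763 - (-0.002573)/(1.418336) = 0.417577
z_2 = 0.417577: f = -0.000001, f' = 1.417578 → z_3 = 0.417577 - (-0.000001)/(1.417578) = 0.417578

0.41758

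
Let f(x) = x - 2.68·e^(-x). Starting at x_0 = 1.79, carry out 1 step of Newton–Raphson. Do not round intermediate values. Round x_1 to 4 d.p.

0.8625

Newton update: x ← x − f(x)/f'(x).
f'(x) = 1 + 2.68·e^(-x)
x_0 = 1.790000: f = 1.342547, f' = 1.447453 → x_1 = 1.790000 - (1.342547)/(1.447453) = 0.862477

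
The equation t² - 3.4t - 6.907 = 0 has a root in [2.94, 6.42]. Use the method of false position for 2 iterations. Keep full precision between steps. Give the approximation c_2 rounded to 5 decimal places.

4.72088

f(2.940000) = -8.259400, f(6.420000) = 12.481400
step 1: c = 4.325805, f(c) = -2.902146 < 0 → new bracket [4.325805, 6.420000]
step 2: c = 4.720881, f(c) = -0.671280 < 0 → new bracket [4.720881, 6.420000]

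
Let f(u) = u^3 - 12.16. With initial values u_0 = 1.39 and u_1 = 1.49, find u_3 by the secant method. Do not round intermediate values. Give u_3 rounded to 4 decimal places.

f(u_0) = -9.474381, f(u_1) = -8.852051
u_2 = 1.490000 - (-8.852051)·(1.490000 - 1.390000)/(-8.852051 - (-9.474381)) = 2.912405; f(u_2) = 12.543311
u_3 = 2.912405 - (12.543311)·(2.912405 - 1.490000)/(12.543311 - (-8.852051)) = 2.078501; f(u_3) = -3.180526

2.0785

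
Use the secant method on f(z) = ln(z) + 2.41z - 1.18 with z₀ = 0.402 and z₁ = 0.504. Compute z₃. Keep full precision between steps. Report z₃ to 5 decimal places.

0.66038

f(z_0) = -1.122483, f(z_1) = -0.650539
z_2 = 0.504000 - (-0.650539)·(0.504000 - 0.402000)/(-0.650539 - (-1.122483)) = 0.644599; f(z_2) = -0.065642
z_3 = 0.644599 - (-0.065642)·(0.644599 - 0.504000)/(-0.065642 - (-0.650539)) = 0.660379; f(z_3) = -0.003430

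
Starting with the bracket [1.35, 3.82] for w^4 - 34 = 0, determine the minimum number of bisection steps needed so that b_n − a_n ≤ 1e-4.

Initial width b − a = 3.82 − 1.35 = 2.470000.
After n steps the width is (b−a)/2^n; need (b−a)/2^n ≤ 1e-4.
So n ≥ log₂(2.470000/1e-4) = log₂(24700.0000) ≈ 14.5922.
Hence n = 15.

15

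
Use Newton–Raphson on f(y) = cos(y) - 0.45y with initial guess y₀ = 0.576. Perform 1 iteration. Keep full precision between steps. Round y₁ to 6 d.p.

1.158551

f'(y) = -sin(y) - 0.45
y_0 = 0.576000: f = 0.579448, f' = -0.994674 → y_1 = 0.576000 - (0.579448)/(-0.994674) = 1.158551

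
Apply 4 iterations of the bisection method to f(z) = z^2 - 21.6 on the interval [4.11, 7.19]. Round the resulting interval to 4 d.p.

[4.4950, 4.6875]

f(4.110000) = -4.707900, f(7.190000) = 30.096100 (opposite signs)
step 1: m = 5.650000, f(m) = 10.322500 > 0 → root in [4.110000, 5.650000]
step 2: m = 4.880000, f(m) = 2.214400 > 0 → root in [4.110000, 4.880000]
step 3: m = 4.495000, f(m) = -1.394975 < 0 → root in [4.495000, 4.880000]
step 4: m = 4.687500, f(m) = 0.372656 > 0 → root in [4.495000, 4.687500]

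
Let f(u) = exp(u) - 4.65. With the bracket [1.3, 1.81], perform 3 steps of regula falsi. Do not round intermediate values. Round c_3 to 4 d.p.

f(1.300000) = -0.980703, f(1.810000) = 1.460447
step 1: c = 1.504886, f(c) = -0.146358 < 0 → new bracket [1.504886, 1.810000]
step 2: c = 1.532678, f(c) = -0.019439 < 0 → new bracket [1.532678, 1.810000]
step 3: c = 1.536321, f(c) = -0.002540 < 0 → new bracket [1.536321, 1.810000]

1.5363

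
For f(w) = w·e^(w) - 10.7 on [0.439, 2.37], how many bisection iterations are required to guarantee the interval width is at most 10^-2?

8

Initial width b − a = 2.37 − 0.439 = 1.931000.
After n steps the width is (b−a)/2^n; need (b−a)/2^n ≤ 10^-2.
So n ≥ log₂(1.931000/10^-2) = log₂(193.1000) ≈ 7.5932.
Hence n = 8.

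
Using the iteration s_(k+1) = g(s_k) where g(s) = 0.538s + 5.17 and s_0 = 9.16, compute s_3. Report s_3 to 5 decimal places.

10.87429

s_1 = g(9.160000) = 10.098080
s_2 = g(10.098080) = 10.602767
s_3 = g(10.602767) = 10.874289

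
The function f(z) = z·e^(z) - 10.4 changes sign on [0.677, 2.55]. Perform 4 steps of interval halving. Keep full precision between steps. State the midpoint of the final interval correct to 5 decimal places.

f(0.677000) = -9.067688, f(2.550000) = 22.258115 (opposite signs)
step 1: m = 1.613500, f(m) = -2.299662 < 0 → root in [1.613500, 2.550000]
step 2: m = 2.081750, f(m) = 6.292489 > 0 → root in [1.613500, 2.081750]
step 3: m = 1.847625, f(m) = 1.322687 > 0 → root in [1.613500, 1.847625]
step 4: m = 1.730563, f(m) = -0.633003 < 0 → root in [1.730563, 1.847625]
Midpoint of [1.730563, 1.847625] = 1.789094

1.78909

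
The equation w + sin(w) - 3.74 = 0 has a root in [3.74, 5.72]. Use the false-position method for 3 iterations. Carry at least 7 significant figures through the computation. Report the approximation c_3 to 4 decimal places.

4.6874

f(3.740000) = -0.563327, f(5.720000) = 1.446118
step 1: c = 4.295073, f(c) = -0.359107 < 0 → new bracket [4.295073, 5.720000]
step 2: c = 4.578529, f(c) = -0.152525 < 0 → new bracket [4.578529, 5.720000]
step 3: c = 4.687436, f(c) = -0.052253 < 0 → new bracket [4.687436, 5.720000]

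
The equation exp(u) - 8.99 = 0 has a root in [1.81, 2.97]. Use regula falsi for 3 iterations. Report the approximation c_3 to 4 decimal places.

2.1802

f(1.810000) = -2.879553, f(2.970000) = 10.501920
step 1: c = 2.059620, f(c) = -1.147012 < 0 → new bracket [2.059620, 2.970000]
step 2: c = 2.149260, f(c) = -0.411488 < 0 → new bracket [2.149260, 2.970000]
step 3: c = 2.180206, f(c) = -0.141869 < 0 → new bracket [2.180206, 2.970000]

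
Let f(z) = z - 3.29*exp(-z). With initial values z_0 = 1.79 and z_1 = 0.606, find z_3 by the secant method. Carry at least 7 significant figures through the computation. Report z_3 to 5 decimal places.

1.10924

Secant update: z_(k+1) = z_k − f(z_k)·(z_k − z_(k-1))/(f(z_k) − f(z_(k-1))).
f(z_0) = 1.240701, f(z_1) = -1.188789
z_2 = 0.606000 - (-1.188789)·(0.606000 - 1.790000)/(-1.188789 - (1.240701)) = 1.185351; f(z_2) = 0.179798
z_3 = 1.185351 - (0.179798)·(1.185351 - 0.606000)/(0.179798 - (-1.188789)) = 1.109238; f(z_3) = 0.024163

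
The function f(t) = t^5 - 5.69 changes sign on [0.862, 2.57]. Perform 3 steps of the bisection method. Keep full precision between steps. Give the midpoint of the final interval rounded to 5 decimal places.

f(0.862000) = -5.214077, f(2.570000) = 106.425489 (opposite signs)
step 1: m = 1.716000, f(m) = 9.189434 > 0 → root in [0.862000, 1.716000]
step 2: m = 1.289000, f(m) = -2.131520 < 0 → root in [1.289000, 1.716000]
step 3: m = 1.502500, f(m) = 1.967243 > 0 → root in [1.289000, 1.502500]
Midpoint of [1.289000, 1.502500] = 1.395750

1.39575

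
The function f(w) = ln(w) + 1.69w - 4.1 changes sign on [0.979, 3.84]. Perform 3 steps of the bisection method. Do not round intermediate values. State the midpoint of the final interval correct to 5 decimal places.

1.87306

f(0.979000) = -2.466714, f(3.840000) = 3.735072 (opposite signs)
step 1: m = 2.409500, f(m) = 0.851474 > 0 → root in [0.979000, 2.409500]
step 2: m = 1.694250, f(m) = -0.709477 < 0 → root in [1.694250, 2.409500]
step 3: m = 2.051875, f(m) = 0.086423 > 0 → root in [1.694250, 2.051875]
Midpoint of [1.694250, 2.051875] = 1.873063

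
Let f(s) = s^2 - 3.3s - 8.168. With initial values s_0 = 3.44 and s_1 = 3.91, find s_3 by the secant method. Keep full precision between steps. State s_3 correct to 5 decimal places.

Secant update: s_(k+1) = s_k − f(s_k)·(s_k − s_(k-1))/(f(s_k) − f(s_(k-1))).
f(s_0) = -7.686400, f(s_1) = -5.782900
s_2 = 3.910000 - (-5.782900)·(3.910000 - 3.440000)/(-5.782900 - (-7.686400)) = 5.337877; f(s_2) = 2.709933
s_3 = 5.337877 - (2.709933)·(5.337877 - 3.910000)/(2.709933 - (-5.782900)) = 4.882263; f(s_3) = -0.442976

4.88226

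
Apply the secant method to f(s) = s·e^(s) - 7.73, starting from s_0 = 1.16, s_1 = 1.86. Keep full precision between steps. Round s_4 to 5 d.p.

1.58559

f(s_0) = -4.029677, f(s_1) = 4.218150
s_2 = 1.860000 - (4.218150)·(1.860000 - 1.160000)/(4.218150 - (-4.029677)) = 1.502002; f(s_2) = -0.985003
s_3 = 1.502002 - (-0.985003)·(1.502002 - 1.860000)/(-0.985003 - (4.218150)) = 1.569774; f(s_3) = -0.186350
s_4 = 1.569774 - (-0.186350)·(1.569774 - 1.502002)/(-0.186350 - (-0.985003)) = 1.585588; f(s_4) = 0.011091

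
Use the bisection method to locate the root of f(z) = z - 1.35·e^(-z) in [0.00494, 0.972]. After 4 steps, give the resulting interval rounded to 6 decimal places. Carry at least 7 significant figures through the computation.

f(0.004940) = -1.338407, f(0.972000) = 0.461260 (opposite signs)
step 1: m = 0.488470, f(m) = -0.339842 < 0 → root in [0.488470, 0.972000]
step 2: m = 0.730235, f(m) = 0.079811 > 0 → root in [0.488470, 0.730235]
step 3: m = 0.609352, f(m) = -0.124646 < 0 → root in [0.609352, 0.730235]
step 4: m = 0.669794, f(m) = -0.021155 < 0 → root in [0.669794, 0.730235]

[0.669794, 0.730235]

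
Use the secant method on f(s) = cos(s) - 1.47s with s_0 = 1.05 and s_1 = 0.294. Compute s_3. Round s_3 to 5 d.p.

0.57366

Secant update: s_(k+1) = s_k − f(s_k)·(s_k − s_(k-1))/(f(s_k) − f(s_(k-1))).
f(s_0) = -1.045929, f(s_1) = 0.524912
s_2 = 0.294000 - (0.524912)·(0.294000 - 1.050000)/(0.524912 - (-1.045929)) = 0.546625; f(s_2) = 0.050745
s_3 = 0.546625 - (0.050745)·(0.546625 - 0.294000)/(0.050745 - (0.524912)) = 0.573661; f(s_3) = -0.003361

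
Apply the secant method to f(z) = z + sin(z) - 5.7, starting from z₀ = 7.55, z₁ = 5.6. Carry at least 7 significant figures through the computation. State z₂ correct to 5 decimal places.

f(z_0) = 2.804152, f(z_1) = -0.731267
z_2 = 5.600000 - (-0.731267)·(5.600000 - 7.550000)/(-0.731267 - (2.804152)) = 6.003338; f(z_2) = 0.027130

6.00334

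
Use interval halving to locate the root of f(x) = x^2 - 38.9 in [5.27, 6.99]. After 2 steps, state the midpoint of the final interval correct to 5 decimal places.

6.34500

f(5.270000) = -11.127100, f(6.990000) = 9.960100 (opposite signs)
step 1: m = 6.130000, f(m) = -1.323100 < 0 → root in [6.130000, 6.990000]
step 2: m = 6.560000, f(m) = 4.133600 > 0 → root in [6.130000, 6.560000]
Midpoint of [6.130000, 6.560000] = 6.345000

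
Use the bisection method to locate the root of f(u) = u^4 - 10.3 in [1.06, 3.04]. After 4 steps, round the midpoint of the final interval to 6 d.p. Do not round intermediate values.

f(1.060000) = -9.037523, f(3.040000) = 75.107171 (opposite signs)
step 1: m = 2.050000, f(m) = 7.361006 > 0 → root in [1.060000, 2.050000]
step 2: m = 1.555000, f(m) = -4.453155 < 0 → root in [1.555000, 2.050000]
step 3: m = 1.802500, f(m) = 0.256042 > 0 → root in [1.555000, 1.802500]
step 4: m = 1.678750, f(m) = -2.357740 < 0 → root in [1.678750, 1.802500]
Midpoint of [1.678750, 1.802500] = 1.740625

1.740625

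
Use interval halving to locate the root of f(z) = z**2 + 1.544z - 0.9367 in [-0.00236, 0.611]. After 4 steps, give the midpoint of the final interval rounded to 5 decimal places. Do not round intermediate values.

0.47683

f(-0.002360) = -0.940338, f(0.611000) = 0.380005 (opposite signs)
step 1: m = 0.304320, f(m) = -0.374219 < 0 → root in [0.304320, 0.611000]
step 2: m = 0.457660, f(m) = -0.020620 < 0 → root in [0.457660, 0.611000]
step 3: m = 0.534330, f(m) = 0.173814 > 0 → root in [0.457660, 0.534330]
step 4: m = 0.495995, f(m) = 0.075127 > 0 → root in [0.457660, 0.495995]
Midpoint of [0.457660, 0.495995] = 0.476827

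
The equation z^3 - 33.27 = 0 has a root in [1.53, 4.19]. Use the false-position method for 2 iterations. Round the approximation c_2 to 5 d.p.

False-position update: c = (a·f(b) − b·f(a))/(f(b) − f(a)); replace the endpoint whose sign matches f(c).
f(1.530000) = -29.688423, f(4.190000) = 40.290059
step 1: c = 2.658507, f(c) = -14.480578 < 0 → new bracket [2.658507, 4.190000]
step 2: c = 3.063412, f(c) = -4.521432 < 0 → new bracket [3.063412, 4.190000]

3.06341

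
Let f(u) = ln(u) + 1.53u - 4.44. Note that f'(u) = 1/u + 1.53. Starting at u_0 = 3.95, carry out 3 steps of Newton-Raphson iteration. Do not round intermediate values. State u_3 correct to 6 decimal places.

2.344931

u_0 = 3.950000: f = 2.977216, f' = 1.783165 → u_1 = 3.950000 - (2.977216)/(1.783165) = 2.280375
u_1 = 2.280375: f = -0.126686, f' = 1.968524 → u_2 = 2.280375 - (-0.126686)/(1.968524) = 2.344731
u_2 = 2.344731: f = -0.000391, f' = 1.956488 → u_3 = 2.344731 - (-0.000391)/(1.956488) = 2.344931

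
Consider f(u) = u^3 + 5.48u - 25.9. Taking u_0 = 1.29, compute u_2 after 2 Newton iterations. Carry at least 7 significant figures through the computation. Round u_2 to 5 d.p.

f'(u) = 3u^2 + 5.48
u_0 = 1.290000: f = -16.684111, f' = 10.472300 → u_1 = 1.290000 - (-16.684111)/(10.472300) = 2.883166
u_1 = 2.883166: f = 13.866485, f' = 30.417936 → u_2 = 2.883166 - (13.866485)/(30.417936) = 2.427300

2.42730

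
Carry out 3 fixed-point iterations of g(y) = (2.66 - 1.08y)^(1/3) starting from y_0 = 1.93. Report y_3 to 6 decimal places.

y_1 = g(1.930000) = 0.831841
y_2 = g(0.831841) = 1.207731
y_3 = g(1.207731) = 1.106749

1.106749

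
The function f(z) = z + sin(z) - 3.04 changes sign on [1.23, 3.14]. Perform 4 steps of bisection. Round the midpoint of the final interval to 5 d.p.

2.24469

f(1.230000) = -0.867511, f(3.140000) = 0.101593 (opposite signs)
step 1: m = 2.185000, f(m) = -0.037767 < 0 → root in [2.185000, 3.140000]
step 2: m = 2.662500, f(m) = 0.083474 > 0 → root in [2.185000, 2.662500]
step 3: m = 2.423750, f(m) = 0.041511 > 0 → root in [2.185000, 2.423750]
step 4: m = 2.304375, f(m) = 0.007158 > 0 → root in [2.185000, 2.304375]
Midpoint of [2.185000, 2.304375] = 2.244688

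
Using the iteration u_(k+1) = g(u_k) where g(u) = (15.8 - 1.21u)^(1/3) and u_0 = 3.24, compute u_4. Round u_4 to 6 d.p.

u_1 = g(3.240000) = 2.281746
u_2 = g(2.281746) = 2.353689
u_3 = g(2.353689) = 2.348439
u_4 = g(2.348439) = 2.348823

2.348823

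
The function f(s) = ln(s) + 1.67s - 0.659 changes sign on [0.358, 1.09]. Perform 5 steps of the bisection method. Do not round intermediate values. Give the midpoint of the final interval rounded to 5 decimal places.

f(0.358000) = -1.088362, f(1.090000) = 1.247478 (opposite signs)
step 1: m = 0.724000, f(m) = 0.227116 > 0 → root in [0.358000, 0.724000]
step 2: m = 0.541000, f(m) = -0.369866 < 0 → root in [0.541000, 0.724000]
step 3: m = 0.632500, f(m) = -0.060800 < 0 → root in [0.632500, 0.724000]
step 4: m = 0.678250, f(m) = 0.085438 > 0 → root in [0.632500, 0.678250]
step 5: m = 0.655375, f(m) = 0.012929 > 0 → root in [0.632500, 0.655375]
Midpoint of [0.632500, 0.655375] = 0.643938

0.64394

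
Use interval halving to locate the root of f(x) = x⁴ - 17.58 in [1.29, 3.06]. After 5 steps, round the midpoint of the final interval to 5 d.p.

f(1.290000) = -14.810771, f(3.060000) = 70.097005 (opposite signs)
step 1: m = 2.175000, f(m) = 4.798813 > 0 → root in [1.290000, 2.175000]
step 2: m = 1.732500, f(m) = -8.570660 < 0 → root in [1.732500, 2.175000]
step 3: m = 1.953750, f(m) = -3.009449 < 0 → root in [1.953750, 2.175000]
step 4: m = 2.064375, f(m) = 0.581611 > 0 → root in [1.953750, 2.064375]
step 5: m = 2.009062, f(m) = -1.288023 < 0 → root in [2.009062, 2.064375]
Midpoint of [2.009062, 2.064375] = 2.036719

2.03672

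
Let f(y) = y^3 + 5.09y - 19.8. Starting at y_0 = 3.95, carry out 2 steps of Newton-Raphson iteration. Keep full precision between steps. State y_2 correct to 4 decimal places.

Newton update: y ← y − f(y)/f'(y).
f'(y) = 3y^2 + 5.09
y_0 = 3.950000: f = 61.935375, f' = 51.897500 → y_1 = 3.950000 - (61.935375)/(51.897500) = 2.756583
y_1 = 2.756583: f = 15.177583, f' = 27.886244 → y_2 = 2.756583 - (15.177583)/(27.886244) = 2.212315

2.2123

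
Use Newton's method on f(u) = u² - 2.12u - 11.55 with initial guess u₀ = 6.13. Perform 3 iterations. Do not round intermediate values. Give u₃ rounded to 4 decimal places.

Newton update: u ← u − f(u)/f'(u).
f'(u) = 2u - 2.12
u_0 = 6.130000: f = 13.031300, f' = 10.140000 → u_1 = 6.130000 - (13.031300)/(10.140000) = 4.844862
u_1 = 4.844862: f = 1.651580, f' = 7.569724 → u_2 = 4.844862 - (1.651580)/(7.569724) = 4.626680
u_2 = 4.626680: f = 0.047604, f' = 7.133359 → u_3 = 4.626680 - (0.047604)/(7.133359) = 4.620006

4.6200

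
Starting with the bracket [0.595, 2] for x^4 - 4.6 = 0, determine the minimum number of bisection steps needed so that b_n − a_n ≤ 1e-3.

11

Initial width b − a = 2 − 0.595 = 1.405000.
After n steps the width is (b−a)/2^n; need (b−a)/2^n ≤ 1e-3.
So n ≥ log₂(1.405000/1e-3) = log₂(1405.0000) ≈ 10.4564.
Hence n = 11.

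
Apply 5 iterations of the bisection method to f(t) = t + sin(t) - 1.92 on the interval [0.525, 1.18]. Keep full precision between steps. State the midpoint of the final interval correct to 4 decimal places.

1.0470

f(0.525000) = -0.893787, f(1.180000) = 0.184606 (opposite signs)
step 1: m = 0.852500, f(m) = -0.314572 < 0 → root in [0.852500, 1.180000]
step 2: m = 1.016250, f(m) = -0.053611 < 0 → root in [1.016250, 1.180000]
step 3: m = 1.098125, f(m) = 0.068480 > 0 → root in [1.016250, 1.098125]
step 4: m = 1.057187, f(m) = 0.008165 > 0 → root in [1.016250, 1.057187]
step 5: m = 1.036719, f(m) = -0.022543 < 0 → root in [1.036719, 1.057187]
Midpoint of [1.036719, 1.057187] = 1.046953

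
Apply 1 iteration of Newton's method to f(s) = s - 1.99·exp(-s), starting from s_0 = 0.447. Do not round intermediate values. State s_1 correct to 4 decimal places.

0.8103

Newton update: s ← s − f(s)/f'(s).
f'(s) = 1 + 1.99·exp(-s)
s_0 = 0.447000: f = -0.825692, f' = 2.272692 → s_1 = 0.447000 - (-0.825692)/(2.272692) = 0.810310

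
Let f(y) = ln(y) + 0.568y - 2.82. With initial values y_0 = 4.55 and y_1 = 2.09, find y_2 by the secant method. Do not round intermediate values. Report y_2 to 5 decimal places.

3.10297

Secant update: y_(k+1) = y_k − f(y_k)·(y_k − y_(k-1))/(f(y_k) − f(y_(k-1))).
f(y_0) = 1.279527, f(y_1) = -0.895716
y_2 = 2.090000 - (-0.895716)·(2.090000 - 4.550000)/(-0.895716 - (1.279527)) = 3.102972; f(y_2) = 0.074849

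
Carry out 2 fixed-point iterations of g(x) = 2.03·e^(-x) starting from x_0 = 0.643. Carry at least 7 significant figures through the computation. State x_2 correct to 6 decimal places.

0.698262

x_1 = g(0.643000) = 1.067197
x_2 = g(1.067197) = 0.698262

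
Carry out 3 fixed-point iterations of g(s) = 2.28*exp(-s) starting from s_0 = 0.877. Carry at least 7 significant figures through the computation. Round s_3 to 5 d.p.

0.94282

s_1 = g(0.877000) = 0.948546
s_2 = g(0.948546) = 0.883052
s_3 = g(0.883052) = 0.942823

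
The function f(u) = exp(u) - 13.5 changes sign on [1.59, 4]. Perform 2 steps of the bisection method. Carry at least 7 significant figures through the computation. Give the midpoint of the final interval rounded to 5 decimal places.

f(1.590000) = -8.596251, f(4.000000) = 41.098150 (opposite signs)
step 1: m = 2.795000, f(m) = 2.862629 > 0 → root in [1.590000, 2.795000]
step 2: m = 2.192500, f(m) = -4.542421 < 0 → root in [2.192500, 2.795000]
Midpoint of [2.192500, 2.795000] = 2.493750

2.49375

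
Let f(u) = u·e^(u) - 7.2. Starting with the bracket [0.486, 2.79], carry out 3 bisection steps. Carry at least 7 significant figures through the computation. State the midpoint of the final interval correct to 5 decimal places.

f(0.486000) = -6.409861, f(2.790000) = 38.224045 (opposite signs)
step 1: m = 1.638000, f(m) = 1.227296 > 0 → root in [0.486000, 1.638000]
step 2: m = 1.062000, f(m) = -4.128537 < 0 → root in [1.062000, 1.638000]
step 3: m = 1.350000, f(m) = -1.992476 < 0 → root in [1.350000, 1.638000]
Midpoint of [1.350000, 1.638000] = 1.494000

1.49400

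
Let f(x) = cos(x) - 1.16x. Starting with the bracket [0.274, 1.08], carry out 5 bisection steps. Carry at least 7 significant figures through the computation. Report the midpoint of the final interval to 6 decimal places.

f(0.274000) = 0.644856, f(1.080000) = -0.781472 (opposite signs)
step 1: m = 0.677000, f(m) = -0.005864 < 0 → root in [0.274000, 0.677000]
step 2: m = 0.475500, f(m) = 0.337484 > 0 → root in [0.475500, 0.677000]
step 3: m = 0.576250, f(m) = 0.170062 > 0 → root in [0.576250, 0.677000]
step 4: m = 0.626625, f(m) = 0.083126 > 0 → root in [0.626625, 0.677000]
step 5: m = 0.651813, f(m) = 0.038883 > 0 → root in [0.651813, 0.677000]
Midpoint of [0.651813, 0.677000] = 0.664406

0.664406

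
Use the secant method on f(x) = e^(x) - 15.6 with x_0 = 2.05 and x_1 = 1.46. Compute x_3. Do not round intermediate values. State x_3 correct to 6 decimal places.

2.322450

f(x_0) = -7.832099, f(x_1) = -11.294040
x_2 = 1.460000 - (-11.294040)·(1.460000 - 2.050000)/(-11.294040 - (-7.832099)) = 3.384782; f(x_2) = 13.911567
x_3 = 3.384782 - (13.911567)·(3.384782 - 1.460000)/(13.911567 - (-11.294040)) = 2.322450; f(x_3) = -5.399368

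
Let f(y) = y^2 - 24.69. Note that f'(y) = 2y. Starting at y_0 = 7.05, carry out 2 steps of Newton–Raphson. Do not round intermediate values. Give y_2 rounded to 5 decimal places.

4.97784

y_0 = 7.050000: f = 25.012500, f' = 14.100000 → y_1 = 7.050000 - (25.012500)/(14.100000) = 5.276064
y_1 = 5.276064: f = 3.146850, f' = 10.552128 → y_2 = 5.276064 - (3.146850)/(10.552128) = 4.977844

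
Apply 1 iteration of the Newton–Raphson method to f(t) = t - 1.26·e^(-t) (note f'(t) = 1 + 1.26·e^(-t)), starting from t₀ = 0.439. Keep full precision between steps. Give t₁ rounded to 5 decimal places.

0.64498

t_0 = 0.439000: f = -0.373298, f' = 1.812298 → t_1 = 0.439000 - (-0.373298)/(1.812298) = 0.644980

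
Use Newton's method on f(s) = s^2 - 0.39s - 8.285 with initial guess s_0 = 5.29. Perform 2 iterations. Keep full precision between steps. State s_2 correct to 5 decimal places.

f'(s) = 2s - 0.39
s_0 = 5.290000: f = 17.636000, f' = 10.190000 → s_1 = 5.290000 - (17.636000)/(10.190000) = 3.559284
s_1 = 3.559284: f = 2.995379, f' = 6.728567 → s_2 = 3.559284 - (2.995379)/(6.728567) = 3.114110

3.11411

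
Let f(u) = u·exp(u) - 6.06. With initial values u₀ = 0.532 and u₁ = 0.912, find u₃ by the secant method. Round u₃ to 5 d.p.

f(u_0) = -5.154359, f(u_1) = -3.789762
u_2 = 0.912000 - (-3.789762)·(0.912000 - 0.532000)/(-3.789762 - (-5.154359)) = 1.967337; f(u_2) = 8.009623
u_3 = 1.967337 - (8.009623)·(1.967337 - 0.912000)/(8.009623 - (-3.789762)) = 1.250956; f(u_3) = -1.689556

1.25096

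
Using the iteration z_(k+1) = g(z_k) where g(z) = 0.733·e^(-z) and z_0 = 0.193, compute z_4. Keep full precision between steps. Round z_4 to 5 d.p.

0.44857

z_1 = g(0.193000) = 0.604345
z_2 = g(0.604345) = 0.400535
z_3 = g(0.400535) = 0.491082
z_4 = g(0.491082) = 0.448570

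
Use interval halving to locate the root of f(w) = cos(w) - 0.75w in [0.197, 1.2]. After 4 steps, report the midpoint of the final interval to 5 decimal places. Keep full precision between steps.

f(0.197000) = 0.832908, f(1.200000) = -0.537642 (opposite signs)
step 1: m = 0.698500, f(m) = 0.241933 > 0 → root in [0.698500, 1.200000]
step 2: m = 0.949250, f(m) = -0.129645 < 0 → root in [0.698500, 0.949250]
step 3: m = 0.823875, f(m) = 0.061477 > 0 → root in [0.823875, 0.949250]
step 4: m = 0.886562, f(m) = -0.032842 < 0 → root in [0.823875, 0.886562]
Midpoint of [0.823875, 0.886562] = 0.855219

0.85522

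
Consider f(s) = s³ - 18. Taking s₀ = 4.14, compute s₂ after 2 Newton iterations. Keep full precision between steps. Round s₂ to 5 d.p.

f'(s) = 3s²
s_0 = 4.140000: f = 52.957944, f' = 51.418800 → s_1 = 4.140000 - (52.957944)/(51.418800) = 3.110067
s_1 = 3.110067: f = 12.082161, f' = 29.017541 → s_2 = 3.110067 - (12.082161)/(29.017541) = 2.693692

2.69369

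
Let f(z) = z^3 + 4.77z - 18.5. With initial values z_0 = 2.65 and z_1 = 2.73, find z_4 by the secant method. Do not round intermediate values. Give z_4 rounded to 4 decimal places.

Secant update: z_(k+1) = z_k − f(z_k)·(z_k − z_(k-1))/(f(z_k) − f(z_(k-1))).
f(z_0) = 12.750125, f(z_1) = 14.868517
z_2 = 2.730000 - (14.868517)·(2.730000 - 2.650000)/(14.868517 - (12.750125)) = 2.168498; f(z_2) = 2.040845
z_3 = 2.168498 - (2.040845)·(2.168498 - 2.730000)/(2.040845 - (14.868517)) = 2.079165; f(z_3) = 0.405690
z_4 = 2.079165 - (0.405690)·(2.079165 - 2.168498)/(0.405690 - (2.040845)) = 2.057001; f(z_4) = 0.015580

2.0570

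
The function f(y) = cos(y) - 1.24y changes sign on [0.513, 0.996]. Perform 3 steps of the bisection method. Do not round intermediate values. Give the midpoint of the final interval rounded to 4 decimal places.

f(0.513000) = 0.235156, f(0.996000) = -0.691376 (opposite signs)
step 1: m = 0.754500, f(m) = -0.206966 < 0 → root in [0.513000, 0.754500]
step 2: m = 0.633750, f(m) = 0.019963 > 0 → root in [0.633750, 0.754500]
step 3: m = 0.694125, f(m) = -0.092101 < 0 → root in [0.633750, 0.694125]
Midpoint of [0.633750, 0.694125] = 0.663938

0.6639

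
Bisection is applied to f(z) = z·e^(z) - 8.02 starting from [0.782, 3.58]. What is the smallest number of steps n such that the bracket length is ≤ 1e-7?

Initial width b − a = 3.58 − 0.782 = 2.798000.
After n steps the width is (b−a)/2^n; need (b−a)/2^n ≤ 1e-7.
So n ≥ log₂(2.798000/1e-7) = log₂(27980000.0000) ≈ 24.7379.
Hence n = 25.

25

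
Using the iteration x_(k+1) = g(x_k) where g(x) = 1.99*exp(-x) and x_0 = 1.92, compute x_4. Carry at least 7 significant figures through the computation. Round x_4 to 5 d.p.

1.26877

x_1 = g(1.920000) = 0.291748
x_2 = g(0.291748) = 1.486444
x_3 = g(1.486444) = 0.450089
x_4 = g(0.450089) = 1.268767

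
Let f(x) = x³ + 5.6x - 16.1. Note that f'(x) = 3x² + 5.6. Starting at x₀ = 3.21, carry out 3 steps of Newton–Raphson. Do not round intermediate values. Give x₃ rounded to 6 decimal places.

x_0 = 3.210000: f = 34.952161, f' = 36.512300 → x_1 = 3.210000 - (34.952161)/(36.512300) = 2.252729
x_1 = 2.252729: f = 7.947407, f' = 20.824366 → x_2 = 2.252729 - (7.947407)/(20.824366) = 1.871089
x_2 = 1.871089: f = 0.928737, f' = 16.102926 → x_3 = 1.871089 - (0.928737)/(16.102926) = 1.813414

1.813414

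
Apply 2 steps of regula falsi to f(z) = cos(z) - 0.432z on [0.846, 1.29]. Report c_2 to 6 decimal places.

1.083348

f(0.846000) = 0.297511, f(1.290000) = -0.280159
step 1: c = 1.074668, f(c) = 0.011767 > 0 → new bracket [1.074668, 1.290000]
step 2: c = 1.083348, f(c) = 0.000366 > 0 → new bracket [1.083348, 1.290000]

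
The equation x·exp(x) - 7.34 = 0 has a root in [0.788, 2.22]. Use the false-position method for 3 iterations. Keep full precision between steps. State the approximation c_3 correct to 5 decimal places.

1.49865

False-position update: c = (a·f(b) − b·f(a))/(f(b) − f(a)); replace the endpoint whose sign matches f(c).
f(0.788000) = -5.607193, f(2.220000) = 13.100275
step 1: c = 1.217214, f(c) = -3.228541 < 0 → new bracket [1.217214, 2.220000]
step 2: c = 1.415485, f(c) = -1.510348 < 0 → new bracket [1.415485, 2.220000]
step 3: c = 1.498650, f(c) = -0.632574 < 0 → new bracket [1.498650, 2.220000]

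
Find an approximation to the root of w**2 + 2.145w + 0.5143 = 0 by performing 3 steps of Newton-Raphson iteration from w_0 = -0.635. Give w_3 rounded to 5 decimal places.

Newton update: w ← w − f(w)/f'(w).
f'(w) = 2w + 2.145
w_0 = -0.635000: f = -0.444550, f' = 0.875000 → w_1 = -0.635000 - (-0.444550)/(0.875000) = -0.126943
w_1 = -0.126943: f = 0.258122, f' = 1.891114 → w_2 = -0.126943 - (0.258122)/(1.891114) = -0.263435
w_2 = -0.263435: f = 0.018630, f' = 1.618130 → w_3 = -0.263435 - (0.018630)/(1.618130) = -0.274948

-0.27495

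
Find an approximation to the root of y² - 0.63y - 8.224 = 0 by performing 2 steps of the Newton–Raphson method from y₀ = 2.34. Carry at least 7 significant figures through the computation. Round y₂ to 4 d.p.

Newton update: y ← y − f(y)/f'(y).
f'(y) = 2y - 0.63
y_0 = 2.340000: f = -4.222600, f' = 4.050000 → y_1 = 2.340000 - (-4.222600)/(4.050000) = 3.382617
y_1 = 3.382617: f = 1.087051, f' = 6.135235 → y_2 = 3.382617 - (1.087051)/(6.135235) = 3.205436

3.2054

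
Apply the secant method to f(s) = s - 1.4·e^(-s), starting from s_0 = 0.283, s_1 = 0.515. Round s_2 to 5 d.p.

Secant update: s_(k+1) = s_k − f(s_k)·(s_k − s_(k-1))/(f(s_k) − f(s_(k-1))).
f(s_0) = -0.771928, f(s_1) = -0.321501
s_2 = 0.515000 - (-0.321501)·(0.515000 - 0.283000)/(-0.321501 - (-0.771928)) = 0.680594; f(s_2) = -0.028248

0.68059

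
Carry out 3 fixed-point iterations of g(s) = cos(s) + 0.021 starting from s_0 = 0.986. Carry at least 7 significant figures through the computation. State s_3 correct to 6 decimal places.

0.672480

s_1 = g(0.986000) = 0.573030
s_2 = g(0.573030) = 0.861262
s_3 = g(0.861262) = 0.672480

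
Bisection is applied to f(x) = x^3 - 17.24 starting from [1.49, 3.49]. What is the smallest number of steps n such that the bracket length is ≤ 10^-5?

18

Initial width b − a = 3.49 − 1.49 = 2.000000.
After n steps the width is (b−a)/2^n; need (b−a)/2^n ≤ 10^-5.
So n ≥ log₂(2.000000/10^-5) = log₂(200000.0000) ≈ 17.6096.
Hence n = 18.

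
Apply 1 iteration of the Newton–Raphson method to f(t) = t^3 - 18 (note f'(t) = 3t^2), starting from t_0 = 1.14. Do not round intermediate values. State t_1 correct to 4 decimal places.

t_0 = 1.140000: f = -16.518456, f' = 3.898800 → t_1 = 1.140000 - (-16.518456)/(3.898800) = 5.376805

5.3768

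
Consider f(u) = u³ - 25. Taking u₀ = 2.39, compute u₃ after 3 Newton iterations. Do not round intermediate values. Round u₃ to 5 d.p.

2.92403

Newton update: u ← u − f(u)/f'(u).
f'(u) = 3u²
u_0 = 2.390000: f = -11.348081, f' = 17.136300 → u_1 = 2.390000 - (-11.348081)/(17.136300) = 3.052225
u_1 = 3.052225: f = 3.434756, f' = 27.948227 → u_2 = 3.052225 - (3.434756)/(27.948227) = 2.929328
u_2 = 2.929328: f = 0.136443, f' = 25.742881 → u_3 = 2.929328 - (0.136443)/(25.742881) = 2.924027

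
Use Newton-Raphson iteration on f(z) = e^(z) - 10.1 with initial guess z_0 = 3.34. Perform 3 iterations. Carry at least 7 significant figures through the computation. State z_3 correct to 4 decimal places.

f'(z) = e^(z)
z_0 = 3.340000: f = 18.119127, f' = 28.219127 → z_1 = 3.340000 - (18.119127)/(28.219127) = 2.697913
z_1 = 2.697913: f = 4.748714, f' = 14.848714 → z_2 = 2.697913 - (4.748714)/(14.848714) = 2.378107
z_2 = 2.378107: f = 0.684467, f' = 10.784467 → z_3 = 2.378107 - (0.684467)/(10.784467) = 2.314639

2.3146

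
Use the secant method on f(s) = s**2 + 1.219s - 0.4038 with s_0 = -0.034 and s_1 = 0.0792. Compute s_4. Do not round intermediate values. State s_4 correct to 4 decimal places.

f(s_0) = -0.444090, f(s_1) = -0.300983
s_2 = 0.079200 - (-0.300983)·(0.079200 - -0.034000)/(-0.300983 - (-0.444090)) = 0.317281; f(s_2) = 0.083634
s_3 = 0.317281 - (0.083634)·(0.317281 - 0.079200)/(0.083634 - (-0.300983)) = 0.265511; f(s_3) = -0.009645
s_4 = 0.265511 - (-0.009645)·(0.265511 - 0.317281)/(-0.009645 - (0.083634)) = 0.270865; f(s_4) = -0.000248

0.2709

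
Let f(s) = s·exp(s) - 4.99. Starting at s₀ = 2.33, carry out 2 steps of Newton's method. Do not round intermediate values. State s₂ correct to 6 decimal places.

f'(s) = (s + 1)·exp(s)
s_0 = 2.330000: f = 18.957604, f' = 34.225545 → s_1 = 2.330000 - (18.957604)/(34.225545) = 1.776098
s_1 = 1.776098: f = 5.500988, f' = 16.397750 → s_2 = 1.776098 - (5.500988)/(16.397750) = 1.440626

1.440626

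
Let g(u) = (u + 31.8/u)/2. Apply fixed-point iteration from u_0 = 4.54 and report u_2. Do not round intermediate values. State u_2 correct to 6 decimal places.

u_1 = g(4.540000) = 5.772203
u_2 = g(5.772203) = 5.640682

5.640682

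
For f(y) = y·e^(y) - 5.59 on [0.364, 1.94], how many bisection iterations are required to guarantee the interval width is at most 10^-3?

11

Initial width b − a = 1.94 − 0.364 = 1.576000.
After n steps the width is (b−a)/2^n; need (b−a)/2^n ≤ 10^-3.
So n ≥ log₂(1.576000/10^-3) = log₂(1576.0000) ≈ 10.6221.
Hence n = 11.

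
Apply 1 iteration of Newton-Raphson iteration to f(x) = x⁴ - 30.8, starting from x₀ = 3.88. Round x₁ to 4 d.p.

3.0418

Newton update: x ← x − f(x)/f'(x).
f'(x) = 4x³
x_0 = 3.880000: f = 195.834959, f' = 233.644288 → x_1 = 3.880000 - (195.834959)/(233.644288) = 3.041824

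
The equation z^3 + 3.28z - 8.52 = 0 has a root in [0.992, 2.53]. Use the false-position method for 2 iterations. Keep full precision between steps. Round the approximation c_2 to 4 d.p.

1.4472

f(0.992000) = -4.290049, f(2.530000) = 15.972677
step 1: c = 1.317627, f(c) = -1.910596 < 0 → new bracket [1.317627, 2.530000]
step 2: c = 1.447154, f(c) = -0.742631 < 0 → new bracket [1.447154, 2.530000]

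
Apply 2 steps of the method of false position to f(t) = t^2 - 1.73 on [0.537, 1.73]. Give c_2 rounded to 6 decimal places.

1.294955

f(0.537000) = -1.441631, f(1.730000) = 1.262900
step 1: c = 1.172920, f(c) = -0.354258 < 0 → new bracket [1.172920, 1.730000]
step 2: c = 1.294955, f(c) = -0.053091 < 0 → new bracket [1.294955, 1.730000]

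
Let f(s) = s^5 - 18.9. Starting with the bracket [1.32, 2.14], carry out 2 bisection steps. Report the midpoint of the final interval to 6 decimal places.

1.832500

f(1.320000) = -14.892536, f(2.140000) = 25.981655 (opposite signs)
step 1: m = 1.730000, f(m) = -3.403611 < 0 → root in [1.730000, 2.140000]
step 2: m = 1.935000, f(m) = 8.227192 > 0 → root in [1.730000, 1.935000]
Midpoint of [1.730000, 1.935000] = 1.832500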